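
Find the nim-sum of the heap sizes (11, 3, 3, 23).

Compute the nim-sum pairwise:
11 ^ 3 = 8
8 ^ 3 = 11
11 ^ 23 = 28

28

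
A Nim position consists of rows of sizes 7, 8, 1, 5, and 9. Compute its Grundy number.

2

Compute the nim-sum pairwise:
7 ⊕ 8 = 15
15 ⊕ 1 = 14
14 ⊕ 5 = 11
11 ⊕ 9 = 2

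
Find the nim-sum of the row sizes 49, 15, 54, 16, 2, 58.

32

Compute the nim-sum pairwise:
49 XOR 15 = 62
62 XOR 54 = 8
8 XOR 16 = 24
24 XOR 2 = 26
26 XOR 58 = 32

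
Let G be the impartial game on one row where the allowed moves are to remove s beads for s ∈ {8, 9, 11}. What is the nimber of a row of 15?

1

Grundy values for subtraction set {8, 9, 11}:
k:     0  1  2  3  4  5  6  7  8  9 10 11 12 13 14 15
g(k):  0  0  0  0  0  0  0  0  1  1  1  1  1  1  1  1
So g(15) = 1.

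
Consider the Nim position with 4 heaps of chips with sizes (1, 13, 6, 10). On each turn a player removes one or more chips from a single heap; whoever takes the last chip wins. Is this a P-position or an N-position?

P-position

Nim-sum: 1 ^ 13 ^ 6 ^ 10 = 0.
The nim-sum is 0, so this is a P-position: the player to move is in a losing position under optimal play.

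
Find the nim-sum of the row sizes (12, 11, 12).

11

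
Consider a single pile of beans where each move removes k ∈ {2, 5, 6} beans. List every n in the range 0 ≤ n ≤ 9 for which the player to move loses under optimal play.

0, 1, 4, 8

Grundy values for subtraction set {2, 5, 6}:
g(0) = mex{} = 0
g(1) = mex{} = 0
g(2) = mex{0} = 1
g(3) = mex{0} = 1
g(4) = mex{1} = 0
g(5) = mex{0,1} = 2
g(6) = mex{0} = 1
g(7) = mex{0,1,2} = 3
g(8) = mex{1} = 0
g(9) = mex{0,1,3} = 2
The P-positions (g = 0) in 0..9 are 0, 1, 4, 8.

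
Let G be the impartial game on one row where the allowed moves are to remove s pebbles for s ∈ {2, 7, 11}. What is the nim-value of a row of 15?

1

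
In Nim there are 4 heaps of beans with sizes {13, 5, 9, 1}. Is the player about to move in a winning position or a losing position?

In binary:
  1101  (13)
  0101  (5)
  1001  (9)
  0001  (1)
  ----
  0000  (0)
The nim-sum is 0, so this is a P-position: the player to move is in a losing position under optimal play.

Losing position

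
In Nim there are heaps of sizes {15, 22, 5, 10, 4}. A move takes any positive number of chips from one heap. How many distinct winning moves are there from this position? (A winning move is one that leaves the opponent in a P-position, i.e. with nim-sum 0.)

Compute the nim-sum pairwise:
15 XOR 22 = 25
25 XOR 5 = 28
28 XOR 10 = 22
22 XOR 4 = 18
The overall nim-sum is X = 18. A heap of size p has a winning move iff p XOR X < p (reduce it to p XOR X).
  15: 15 XOR 18 = 29 ≥ 15 — no move.
  22: 22 XOR 18 = 4 < 22 — winning move (to 4).
  5: 5 XOR 18 = 23 ≥ 5 — no move.
  10: 10 XOR 18 = 24 ≥ 10 — no move.
  4: 4 XOR 18 = 22 ≥ 4 — no move.
That gives 1 winning move.

1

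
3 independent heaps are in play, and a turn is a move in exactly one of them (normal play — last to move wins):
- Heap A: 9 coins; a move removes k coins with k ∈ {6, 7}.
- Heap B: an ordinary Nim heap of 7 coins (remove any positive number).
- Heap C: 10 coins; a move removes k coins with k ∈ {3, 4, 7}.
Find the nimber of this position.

6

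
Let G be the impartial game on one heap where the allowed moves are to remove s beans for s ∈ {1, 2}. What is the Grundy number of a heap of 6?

Grundy values for subtraction set {1, 2}:
g(0) = mex{} = 0
g(1) = mex{0} = 1
g(2) = mex{0,1} = 2
g(3) = mex{1,2} = 0
g(4) = mex{0,2} = 1
g(5) = mex{0,1} = 2
g(6) = mex{1,2} = 0
So g(6) = 0.

0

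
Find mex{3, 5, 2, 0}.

1

0 is in the set but 1 is not, so the mex is 1.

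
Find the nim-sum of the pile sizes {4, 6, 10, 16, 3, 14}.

Compute the nim-sum pairwise:
4 ⊕ 6 = 2
2 ⊕ 10 = 8
8 ⊕ 16 = 24
24 ⊕ 3 = 27
27 ⊕ 14 = 21

21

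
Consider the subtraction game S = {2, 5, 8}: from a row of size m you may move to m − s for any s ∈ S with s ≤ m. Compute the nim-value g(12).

Build the Grundy sequence with g(k) = mex{g(k−s) : s ∈ {2, 5, 8}, s ≤ k}:
g(0) = mex{} = 0
g(1) = mex{} = 0
g(2) = mex{0} = 1
g(3) = mex{0} = 1
g(4) = mex{1} = 0
g(5) = mex{0,1} = 2
g(6) = mex{0} = 1
g(7) = mex{1,2} = 0
g(8) = mex{0,1} = 2
g(9) = mex{0} = 1
g(10) = mex{1,2} = 0
g(11) = mex{1} = 0
g(12) = mex{0} = 1
So g(12) = 1.

1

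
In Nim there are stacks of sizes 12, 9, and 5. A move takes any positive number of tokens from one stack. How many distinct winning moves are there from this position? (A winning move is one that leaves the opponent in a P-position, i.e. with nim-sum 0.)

0

Nim-sum: 12 ⊕ 9 ⊕ 5 = 0.
The nim-sum is already 0, so every move leaves a nonzero nim-sum — there are no winning moves.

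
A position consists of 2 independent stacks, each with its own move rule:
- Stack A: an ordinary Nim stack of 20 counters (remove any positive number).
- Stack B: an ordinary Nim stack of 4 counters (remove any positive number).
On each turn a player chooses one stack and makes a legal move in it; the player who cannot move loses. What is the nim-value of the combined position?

Stack A is a plain Nim stack of size 20, so its Grundy value is 20.
Stack B is a plain Nim stack of size 4, so its Grundy value is 4.
The value of a disjunctive sum is the nim-sum of the parts.
Combined value = 20 XOR 4 = 16.

16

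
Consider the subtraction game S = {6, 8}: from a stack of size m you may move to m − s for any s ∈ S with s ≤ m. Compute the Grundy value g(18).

Grundy values for subtraction set {6, 8}:
k:     0  1  2  3  4  5  6  7  8  9 10 11 12 13 14 15 16 17 18
g(k):  0  0  0  0  0  0  1  1  1  1  1  1  2  2  0  0  0  0  0
So g(18) = 0.

0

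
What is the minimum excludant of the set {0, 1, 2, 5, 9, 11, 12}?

The values 0, 1, 2 are all present; 3 is the first non-negative integer missing from the set.

3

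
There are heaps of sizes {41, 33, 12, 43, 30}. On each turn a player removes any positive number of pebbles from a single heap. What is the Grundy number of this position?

49

Compute the nim-sum pairwise:
41 XOR 33 = 8
8 XOR 12 = 4
4 XOR 43 = 47
47 XOR 30 = 49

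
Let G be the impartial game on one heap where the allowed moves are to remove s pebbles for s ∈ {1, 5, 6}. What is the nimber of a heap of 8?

2

Compute g(0), g(1), … for moves {1, 5, 6}:
g(0) = mex{} = 0
g(1) = mex{0} = 1
g(2) = mex{1} = 0
g(3) = mex{0} = 1
g(4) = mex{1} = 0
g(5) = mex{0} = 1
g(6) = mex{0,1} = 2
g(7) = mex{0,1,2} = 3
g(8) = mex{0,1,3} = 2
So g(8) = 2.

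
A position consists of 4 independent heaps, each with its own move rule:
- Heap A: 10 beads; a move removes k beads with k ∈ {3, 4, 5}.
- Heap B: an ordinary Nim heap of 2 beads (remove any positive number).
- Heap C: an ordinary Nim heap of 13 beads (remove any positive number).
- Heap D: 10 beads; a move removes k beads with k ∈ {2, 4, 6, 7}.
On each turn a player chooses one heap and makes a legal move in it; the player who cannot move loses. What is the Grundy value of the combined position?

15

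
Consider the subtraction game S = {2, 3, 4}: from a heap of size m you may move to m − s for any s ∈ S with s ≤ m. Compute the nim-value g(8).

1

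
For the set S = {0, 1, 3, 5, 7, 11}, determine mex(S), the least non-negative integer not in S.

2

The values 0, 1 are all present; 2 is the first non-negative integer missing from the set.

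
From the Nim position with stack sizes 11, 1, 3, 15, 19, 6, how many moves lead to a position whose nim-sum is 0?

Compute the nim-sum pairwise:
11 ^ 1 = 10
10 ^ 3 = 9
9 ^ 15 = 6
6 ^ 19 = 21
21 ^ 6 = 19
The overall nim-sum is X = 19. A stack of size p has a winning move iff p XOR X < p (reduce it to p XOR X).
  11: 11 XOR 19 = 24 ≥ 11 — no move.
  1: 1 XOR 19 = 18 ≥ 1 — no move.
  3: 3 XOR 19 = 16 ≥ 3 — no move.
  15: 15 XOR 19 = 28 ≥ 15 — no move.
  19: 19 XOR 19 = 0 < 19 — winning move (to 0).
  6: 6 XOR 19 = 21 ≥ 6 — no move.
That gives 1 winning move.

1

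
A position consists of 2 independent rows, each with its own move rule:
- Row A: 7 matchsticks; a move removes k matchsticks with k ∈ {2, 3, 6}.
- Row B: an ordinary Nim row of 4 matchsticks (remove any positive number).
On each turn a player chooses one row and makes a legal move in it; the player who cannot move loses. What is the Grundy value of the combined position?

5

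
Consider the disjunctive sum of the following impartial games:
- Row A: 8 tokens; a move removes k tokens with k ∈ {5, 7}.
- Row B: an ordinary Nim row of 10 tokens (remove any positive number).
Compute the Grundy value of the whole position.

Grundy values for row A (subtraction set {5, 7}):
k:     0  1  2  3  4  5  6  7  8
g(k):  0  0  0  0  0  1  1  1  1
So g(8) = 1.
Row B is a plain Nim row of size 10, so its Grundy value is 10.
The value of a disjunctive sum is the nim-sum of the parts.
Combined value = 1 XOR 10 = 11.

11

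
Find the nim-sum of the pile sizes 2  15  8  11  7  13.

In binary:
  0010  (2)
  1111  (15)
  1000  (8)
  1011  (11)
  0111  (7)
  1101  (13)
  ----
  0100  (4)

4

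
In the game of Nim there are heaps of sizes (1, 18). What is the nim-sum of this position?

Nim-sum: 1 ⊕ 18 = 19.

19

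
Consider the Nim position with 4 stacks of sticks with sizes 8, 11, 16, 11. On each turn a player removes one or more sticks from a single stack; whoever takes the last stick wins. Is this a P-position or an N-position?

Compute the nim-sum pairwise:
8 ⊕ 11 = 3
3 ⊕ 16 = 19
19 ⊕ 11 = 24
The nim-sum is 24 ≠ 0, so this is an N-position: the player to move can win.

N-position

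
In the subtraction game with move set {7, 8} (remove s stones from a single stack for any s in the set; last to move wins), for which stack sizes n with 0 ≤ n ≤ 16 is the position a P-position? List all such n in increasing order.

Grundy values for subtraction set {7, 8}:
k:     0  1  2  3  4  5  6  7  8  9 10 11 12 13 14 15 16
g(k):  0  0  0  0  0  0  0  1  1  1  1  1  1  1  2  0  0
The P-positions (g = 0) in 0..16 are 0, 1, 2, 3, 4, 5, 6, 15, 16.

0, 1, 2, 3, 4, 5, 6, 15, 16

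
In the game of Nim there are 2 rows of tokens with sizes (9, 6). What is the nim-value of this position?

15

Bitwise XOR of the heap sizes:
  1001  (9)
  0110  (6)
  ----
  1111  (15)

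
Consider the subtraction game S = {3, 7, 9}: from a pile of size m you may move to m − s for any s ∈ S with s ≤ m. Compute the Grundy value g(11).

3

Compute g(0), g(1), … for moves {3, 7, 9}:
g(0) = mex{} = 0
g(1) = mex{} = 0
g(2) = mex{} = 0
g(3) = mex{0} = 1
g(4) = mex{0} = 1
g(5) = mex{0} = 1
g(6) = mex{1} = 0
g(7) = mex{0,1} = 2
g(8) = mex{0,1} = 2
g(9) = mex{0} = 1
g(10) = mex{0,1,2} = 3
g(11) = mex{0,1,2} = 3
So g(11) = 3.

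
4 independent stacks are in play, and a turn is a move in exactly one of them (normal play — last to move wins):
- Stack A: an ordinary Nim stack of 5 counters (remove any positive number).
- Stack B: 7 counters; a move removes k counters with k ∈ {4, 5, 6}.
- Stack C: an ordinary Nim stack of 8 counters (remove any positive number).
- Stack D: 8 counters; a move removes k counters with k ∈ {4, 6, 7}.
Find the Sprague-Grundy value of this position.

14

Stack A is a plain Nim stack of size 5, so its Grundy value is 5.
Build the Grundy sequence for stack B with g(k) = mex{g(k−s) : s ∈ {4, 5, 6}, s ≤ k}:
g(0) = mex{} = 0
g(1) = mex{} = 0
g(2) = mex{} = 0
g(3) = mex{} = 0
g(4) = mex{0} = 1
g(5) = mex{0} = 1
g(6) = mex{0} = 1
g(7) = mex{0} = 1
So g(7) = 1.
Stack C is a plain Nim stack of size 8, so its Grundy value is 8.
For stack D, compute g(0), g(1), … with moves {4, 6, 7}:
g(0) = mex{} = 0
g(1) = mex{} = 0
g(2) = mex{} = 0
g(3) = mex{} = 0
g(4) = mex{0} = 1
g(5) = mex{0} = 1
g(6) = mex{0} = 1
g(7) = mex{0} = 1
g(8) = mex{0,1} = 2
So g(8) = 2.
By the Sprague-Grundy theorem, the Grundy value of a sum of independent games is the XOR of the component values.
Combined value = 5 XOR 1 XOR 8 XOR 2 = 14.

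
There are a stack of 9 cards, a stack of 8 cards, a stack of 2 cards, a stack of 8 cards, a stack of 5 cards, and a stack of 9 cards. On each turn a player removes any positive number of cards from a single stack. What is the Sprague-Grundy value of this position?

Nim-sum: 9 ^ 8 ^ 2 ^ 8 ^ 5 ^ 9 = 7.

7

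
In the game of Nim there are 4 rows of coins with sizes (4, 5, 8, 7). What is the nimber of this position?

14

Compute the nim-sum pairwise:
4 XOR 5 = 1
1 XOR 8 = 9
9 XOR 7 = 14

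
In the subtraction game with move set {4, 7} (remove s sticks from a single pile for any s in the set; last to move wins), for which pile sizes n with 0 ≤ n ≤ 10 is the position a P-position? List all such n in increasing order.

0, 1, 2, 3

Compute g(0), g(1), … for moves {4, 7}:
k:     0  1  2  3  4  5  6  7  8  9 10
g(k):  0  0  0  0  1  1  1  1  2  2  2
The P-positions (g = 0) in 0..10 are 0, 1, 2, 3.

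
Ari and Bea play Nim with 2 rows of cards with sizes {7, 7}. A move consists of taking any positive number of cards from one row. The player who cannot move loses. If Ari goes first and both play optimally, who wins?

Compute the nim-sum pairwise:
7 XOR 7 = 0
The nim-sum is 0, so this is a P-position: the player to move is in a losing position under optimal play; Ari is about to move from it and so loses — Bea wins.

Bea wins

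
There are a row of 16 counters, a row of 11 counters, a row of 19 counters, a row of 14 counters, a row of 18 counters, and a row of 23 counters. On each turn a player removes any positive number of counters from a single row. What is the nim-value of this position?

Bitwise XOR of the heap sizes:
  10000  (16)
  01011  (11)
  10011  (19)
  01110  (14)
  10010  (18)
  10111  (23)
  -----
  00011  (3)

3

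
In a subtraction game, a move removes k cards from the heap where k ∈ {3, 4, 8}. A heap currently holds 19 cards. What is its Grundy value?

Grundy values for subtraction set {3, 4, 8}:
k:     0  1  2  3  4  5  6  7  8  9 10 11 12 13 14 15 16 17 18 19
g(k):  0  0  0  1  1  1  2  0  2  3  1  3  0  0  0  1  1  1  2  0
So g(19) = 0.

0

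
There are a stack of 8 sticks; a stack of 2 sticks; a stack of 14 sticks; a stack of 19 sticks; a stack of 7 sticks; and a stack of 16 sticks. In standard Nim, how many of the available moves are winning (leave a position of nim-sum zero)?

Compute the nim-sum pairwise:
8 XOR 2 = 10
10 XOR 14 = 4
4 XOR 19 = 23
23 XOR 7 = 16
16 XOR 16 = 0
The nim-sum is already 0, so every move leaves a nonzero nim-sum — there are no winning moves.

0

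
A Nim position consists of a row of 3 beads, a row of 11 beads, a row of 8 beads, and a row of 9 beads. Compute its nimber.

Compute the nim-sum pairwise:
3 ⊕ 11 = 8
8 ⊕ 8 = 0
0 ⊕ 9 = 9

9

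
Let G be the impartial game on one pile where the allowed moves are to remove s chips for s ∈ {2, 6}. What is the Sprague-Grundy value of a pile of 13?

0

Build the Grundy sequence with g(k) = mex{g(k−s) : s ∈ {2, 6}, s ≤ k}:
k:     0  1  2  3  4  5  6  7  8  9 10 11 12 13
g(k):  0  0  1  1  0  0  1  1  0  0  1  1  0  0
So g(13) = 0.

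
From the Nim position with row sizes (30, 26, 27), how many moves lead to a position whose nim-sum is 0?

3

Compute the nim-sum pairwise:
30 ⊕ 26 = 4
4 ⊕ 27 = 31
The overall nim-sum is X = 31. A row of size p has a winning move iff p XOR X < p (reduce it to p XOR X).
  30: 30 XOR 31 = 1 < 30 — winning move (to 1).
  26: 26 XOR 31 = 5 < 26 — winning move (to 5).
  27: 27 XOR 31 = 4 < 27 — winning move (to 4).
That gives 3 winning moves.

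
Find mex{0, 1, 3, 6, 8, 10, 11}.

2

The values 0, 1 are all present; 2 is the first non-negative integer missing from the set.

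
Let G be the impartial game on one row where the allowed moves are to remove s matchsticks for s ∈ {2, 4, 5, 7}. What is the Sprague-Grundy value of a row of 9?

Compute g(0), g(1), … for moves {2, 4, 5, 7}:
g(0) = mex{} = 0
g(1) = mex{} = 0
g(2) = mex{0} = 1
g(3) = mex{0} = 1
g(4) = mex{0,1} = 2
g(5) = mex{0,1} = 2
g(6) = mex{0,1,2} = 3
g(7) = mex{0,1,2} = 3
g(8) = mex{0,1,2,3} = 4
g(9) = mex{1,2,3} = 0
So g(9) = 0.

0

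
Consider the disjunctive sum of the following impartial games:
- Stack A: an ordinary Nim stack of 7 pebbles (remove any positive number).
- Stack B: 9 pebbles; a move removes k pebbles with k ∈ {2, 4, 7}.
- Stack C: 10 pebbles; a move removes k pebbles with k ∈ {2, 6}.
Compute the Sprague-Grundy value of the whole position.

Stack A is a plain Nim stack of size 7, so its Grundy value is 7.
Build the Grundy sequence for stack B with g(k) = mex{g(k−s) : s ∈ {2, 4, 7}, s ≤ k}:
g(0) = mex{} = 0
g(1) = mex{} = 0
g(2) = mex{0} = 1
g(3) = mex{0} = 1
g(4) = mex{0,1} = 2
g(5) = mex{0,1} = 2
g(6) = mex{1,2} = 0
g(7) = mex{0,1,2} = 3
g(8) = mex{0,2} = 1
g(9) = mex{1,2,3} = 0
So g(9) = 0.
For stack C, compute g(0), g(1), … with moves {2, 6}:
g(0) = mex{} = 0
g(1) = mex{} = 0
g(2) = mex{0} = 1
g(3) = mex{0} = 1
g(4) = mex{1} = 0
g(5) = mex{1} = 0
g(6) = mex{0} = 1
g(7) = mex{0} = 1
g(8) = mex{1} = 0
g(9) = mex{1} = 0
g(10) = mex{0} = 1
So g(10) = 1.
By the Sprague-Grundy theorem, the Grundy value of a sum of independent games is the XOR of the component values.
Combined value = 7 ⊕ 0 ⊕ 1 = 6.

6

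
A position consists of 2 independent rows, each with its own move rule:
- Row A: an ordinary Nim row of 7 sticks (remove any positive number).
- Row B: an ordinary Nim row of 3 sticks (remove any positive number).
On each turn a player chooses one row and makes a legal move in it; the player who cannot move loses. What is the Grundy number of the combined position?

4

Row A is a plain Nim row of size 7, so its Grundy value is 7.
Row B is a plain Nim row of size 3, so its Grundy value is 3.
The value of a disjunctive sum is the nim-sum of the parts.
Combined value = 7 XOR 3 = 4.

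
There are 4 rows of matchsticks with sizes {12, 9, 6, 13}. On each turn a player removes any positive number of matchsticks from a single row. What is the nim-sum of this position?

14

Compute the nim-sum pairwise:
12 ^ 9 = 5
5 ^ 6 = 3
3 ^ 13 = 14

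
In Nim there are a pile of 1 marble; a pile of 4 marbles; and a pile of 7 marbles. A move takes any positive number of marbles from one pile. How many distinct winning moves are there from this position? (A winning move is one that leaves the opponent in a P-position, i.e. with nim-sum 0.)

1

Nim-sum: 1 ⊕ 4 ⊕ 7 = 2.
The overall nim-sum is X = 2. A pile of size p has a winning move iff p XOR X < p (reduce it to p XOR X).
  1: 1 XOR 2 = 3 ≥ 1 — no move.
  4: 4 XOR 2 = 6 ≥ 4 — no move.
  7: 7 XOR 2 = 5 < 7 — winning move (to 5).
That gives 1 winning move.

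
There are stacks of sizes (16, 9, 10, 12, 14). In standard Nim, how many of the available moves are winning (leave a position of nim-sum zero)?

In binary:
  10000  (16)
  01001  (9)
  01010  (10)
  01100  (12)
  01110  (14)
  -----
  10001  (17)
The overall nim-sum is X = 17. A stack of size p has a winning move iff p XOR X < p (reduce it to p XOR X).
  16: 16 XOR 17 = 1 < 16 — winning move (to 1).
  9: 9 XOR 17 = 24 ≥ 9 — no move.
  10: 10 XOR 17 = 27 ≥ 10 — no move.
  12: 12 XOR 17 = 29 ≥ 12 — no move.
  14: 14 XOR 17 = 31 ≥ 14 — no move.
That gives 1 winning move.

1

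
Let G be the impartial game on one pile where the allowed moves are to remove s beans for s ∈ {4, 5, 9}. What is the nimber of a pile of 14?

0

Build the Grundy sequence with g(k) = mex{g(k−s) : s ∈ {4, 5, 9}, s ≤ k}:
g(0) = mex{} = 0
g(1) = mex{} = 0
g(2) = mex{} = 0
g(3) = mex{} = 0
g(4) = mex{0} = 1
g(5) = mex{0} = 1
g(6) = mex{0} = 1
g(7) = mex{0} = 1
g(8) = mex{0,1} = 2
g(9) = mex{0,1} = 2
g(10) = mex{0,1} = 2
g(11) = mex{0,1} = 2
g(12) = mex{0,1,2} = 3
g(13) = mex{1,2} = 0
g(14) = mex{1,2} = 0
So g(14) = 0.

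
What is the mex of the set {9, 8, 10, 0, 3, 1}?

2

The values 0, 1 are all present; 2 is the first non-negative integer missing from the set.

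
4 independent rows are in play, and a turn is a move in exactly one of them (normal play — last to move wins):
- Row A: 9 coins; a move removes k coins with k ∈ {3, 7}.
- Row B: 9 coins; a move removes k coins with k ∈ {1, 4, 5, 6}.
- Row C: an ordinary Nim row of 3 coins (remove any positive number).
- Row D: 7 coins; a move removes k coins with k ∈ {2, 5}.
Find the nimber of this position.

2

Build the Grundy sequence for row A with g(k) = mex{g(k−s) : s ∈ {3, 7}, s ≤ k}:
k:     0  1  2  3  4  5  6  7  8  9
g(k):  0  0  0  1  1  1  0  2  2  1
So g(9) = 1.
For row B, compute g(0), g(1), … with moves {1, 4, 5, 6}:
g(0) = mex{} = 0
g(1) = mex{0} = 1
g(2) = mex{1} = 0
g(3) = mex{0} = 1
g(4) = mex{0,1} = 2
g(5) = mex{0,1,2} = 3
g(6) = mex{0,1,3} = 2
g(7) = mex{0,1,2} = 3
g(8) = mex{0,1,2,3} = 4
g(9) = mex{1,2,3,4} = 0
So g(9) = 0.
Row C is a plain Nim row of size 3, so its Grundy value is 3.
Build the Grundy sequence for row D with g(k) = mex{g(k−s) : s ∈ {2, 5}, s ≤ k}:
g(0) = mex{} = 0
g(1) = mex{} = 0
g(2) = mex{0} = 1
g(3) = mex{0} = 1
g(4) = mex{1} = 0
g(5) = mex{0,1} = 2
g(6) = mex{0} = 1
g(7) = mex{1,2} = 0
So g(7) = 0.
By the Sprague-Grundy theorem, the Grundy value of a sum of independent games is the XOR of the component values.
Combined value = 1 ⊕ 0 ⊕ 3 ⊕ 0 = 2.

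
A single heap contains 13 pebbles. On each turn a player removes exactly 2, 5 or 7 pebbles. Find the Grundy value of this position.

Build the Grundy sequence with g(k) = mex{g(k−s) : s ∈ {2, 5, 7}, s ≤ k}:
k:     0  1  2  3  4  5  6  7  8  9 10 11 12 13
g(k):  0  0  1  1  0  2  1  3  2  2  0  3  1  0
So g(13) = 0.

0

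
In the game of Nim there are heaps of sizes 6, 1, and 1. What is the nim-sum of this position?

6

Write each in binary and XOR column by column:
  110  (6)
  001  (1)
  001  (1)
  ---
  110  (6)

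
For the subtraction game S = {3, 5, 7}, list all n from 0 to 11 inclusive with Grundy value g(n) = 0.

0, 1, 2, 10, 11

Compute g(0), g(1), … for moves {3, 5, 7}:
k:     0  1  2  3  4  5  6  7  8  9 10 11
g(k):  0  0  0  1  1  1  2  2  2  3  0  0
The P-positions (g = 0) in 0..11 are 0, 1, 2, 10, 11.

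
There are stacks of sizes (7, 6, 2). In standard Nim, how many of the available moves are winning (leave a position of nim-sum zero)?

Compute the nim-sum pairwise:
7 ⊕ 6 = 1
1 ⊕ 2 = 3
The overall nim-sum is X = 3. A stack of size p has a winning move iff p XOR X < p (reduce it to p XOR X).
  7: 7 XOR 3 = 4 < 7 — winning move (to 4).
  6: 6 XOR 3 = 5 < 6 — winning move (to 5).
  2: 2 XOR 3 = 1 < 2 — winning move (to 1).
That gives 3 winning moves.

3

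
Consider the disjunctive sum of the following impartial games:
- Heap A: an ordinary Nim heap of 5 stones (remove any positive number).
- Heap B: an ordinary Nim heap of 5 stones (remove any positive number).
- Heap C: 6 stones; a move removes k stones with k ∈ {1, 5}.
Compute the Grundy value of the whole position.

Heap A is a plain Nim heap of size 5, so its Grundy value is 5.
Heap B is a plain Nim heap of size 5, so its Grundy value is 5.
Grundy values for heap C (subtraction set {1, 5}):
k:     0  1  2  3  4  5  6
g(k):  0  1  0  1  0  1  0
So g(6) = 0.
By the Sprague-Grundy theorem, the Grundy value of a sum of independent games is the XOR of the component values.
Combined value = 5 XOR 5 XOR 0 = 0.

0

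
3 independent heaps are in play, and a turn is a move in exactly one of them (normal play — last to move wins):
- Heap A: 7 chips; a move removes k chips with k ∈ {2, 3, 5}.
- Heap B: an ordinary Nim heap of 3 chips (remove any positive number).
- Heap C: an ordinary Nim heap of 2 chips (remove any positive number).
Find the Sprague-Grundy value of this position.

1

For heap A, compute g(0), g(1), … with moves {2, 3, 5}:
g(0) = mex{} = 0
g(1) = mex{} = 0
g(2) = mex{0} = 1
g(3) = mex{0} = 1
g(4) = mex{0,1} = 2
g(5) = mex{0,1} = 2
g(6) = mex{0,1,2} = 3
g(7) = mex{1,2} = 0
So g(7) = 0.
Heap B is a plain Nim heap of size 3, so its Grundy value is 3.
Heap C is a plain Nim heap of size 2, so its Grundy value is 2.
The value of a disjunctive sum is the nim-sum of the parts.
Combined value = 0 ⊕ 3 ⊕ 2 = 1.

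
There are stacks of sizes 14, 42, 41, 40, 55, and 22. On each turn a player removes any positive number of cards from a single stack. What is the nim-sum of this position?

4

Nim-sum: 14 ^ 42 ^ 41 ^ 40 ^ 55 ^ 22 = 4.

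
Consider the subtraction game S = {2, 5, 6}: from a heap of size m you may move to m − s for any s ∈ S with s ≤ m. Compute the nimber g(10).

1

Compute g(0), g(1), … for moves {2, 5, 6}:
k:     0  1  2  3  4  5  6  7  8  9 10
g(k):  0  0  1  1  0  2  1  3  0  2  1
So g(10) = 1.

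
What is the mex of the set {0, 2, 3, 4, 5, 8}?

1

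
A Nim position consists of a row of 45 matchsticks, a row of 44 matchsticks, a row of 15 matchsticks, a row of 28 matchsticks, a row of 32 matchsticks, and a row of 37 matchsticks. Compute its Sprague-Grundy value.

23

In binary:
  101101  (45)
  101100  (44)
  001111  (15)
  011100  (28)
  100000  (32)
  100101  (37)
  ------
  010111  (23)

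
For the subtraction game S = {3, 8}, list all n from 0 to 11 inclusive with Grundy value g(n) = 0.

0, 1, 2, 6, 7, 11

Compute g(0), g(1), … for moves {3, 8}:
g(0) = mex{} = 0
g(1) = mex{} = 0
g(2) = mex{} = 0
g(3) = mex{0} = 1
g(4) = mex{0} = 1
g(5) = mex{0} = 1
g(6) = mex{1} = 0
g(7) = mex{1} = 0
g(8) = mex{0,1} = 2
g(9) = mex{0} = 1
g(10) = mex{0} = 1
g(11) = mex{1,2} = 0
The P-positions (g = 0) in 0..11 are 0, 1, 2, 6, 7, 11.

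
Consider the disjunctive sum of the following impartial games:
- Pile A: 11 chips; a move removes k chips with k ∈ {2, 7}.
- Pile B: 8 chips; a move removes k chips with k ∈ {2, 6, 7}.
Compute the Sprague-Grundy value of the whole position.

3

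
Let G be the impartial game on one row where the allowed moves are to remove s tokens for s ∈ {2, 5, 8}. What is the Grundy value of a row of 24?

0

Build the Grundy sequence with g(k) = mex{g(k−s) : s ∈ {2, 5, 8}, s ≤ k}:
k:     0  1  2  3  4  5  6  7  8  9 10 11 12 13 14 15 16 17 18 19 20 21 22 23 24
g(k):  0  0  1  1  0  2  1  0  2  1  0  0  1  1  0  2  1  0  2  1  0  0  1  1  0
So g(24) = 0.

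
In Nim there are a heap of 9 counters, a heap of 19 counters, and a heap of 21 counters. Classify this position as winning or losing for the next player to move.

In binary:
  01001  (9)
  10011  (19)
  10101  (21)
  -----
  01111  (15)
The nim-sum is 15 ≠ 0, so this is an N-position: the player to move can win.

Winning position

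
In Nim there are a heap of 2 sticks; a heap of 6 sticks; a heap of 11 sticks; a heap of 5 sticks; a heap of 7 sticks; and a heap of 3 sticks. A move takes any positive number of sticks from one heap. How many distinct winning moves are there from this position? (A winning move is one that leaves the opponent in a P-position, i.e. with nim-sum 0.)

1

Nim-sum: 2 ⊕ 6 ⊕ 11 ⊕ 5 ⊕ 7 ⊕ 3 = 14.
The overall nim-sum is X = 14. A heap of size p has a winning move iff p XOR X < p (reduce it to p XOR X).
  2: 2 XOR 14 = 12 ≥ 2 — no move.
  6: 6 XOR 14 = 8 ≥ 6 — no move.
  11: 11 XOR 14 = 5 < 11 — winning move (to 5).
  5: 5 XOR 14 = 11 ≥ 5 — no move.
  7: 7 XOR 14 = 9 ≥ 7 — no move.
  3: 3 XOR 14 = 13 ≥ 3 — no move.
That gives 1 winning move.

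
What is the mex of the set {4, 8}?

0 is not in the set, so the mex is 0.

0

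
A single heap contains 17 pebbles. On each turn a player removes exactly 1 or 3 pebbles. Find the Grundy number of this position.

Grundy values for subtraction set {1, 3}:
k:     0  1  2  3  4  5  6  7  8  9 10 11 12 13 14 15 16 17
g(k):  0  1  0  1  0  1  0  1  0  1  0  1  0  1  0  1  0  1
So g(17) = 1.

1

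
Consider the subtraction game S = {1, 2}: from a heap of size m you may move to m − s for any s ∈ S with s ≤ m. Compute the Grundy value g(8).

Build the Grundy sequence with g(k) = mex{g(k−s) : s ∈ {1, 2}, s ≤ k}:
k:     0  1  2  3  4  5  6  7  8
g(k):  0  1  2  0  1  2  0  1  2
So g(8) = 2.

2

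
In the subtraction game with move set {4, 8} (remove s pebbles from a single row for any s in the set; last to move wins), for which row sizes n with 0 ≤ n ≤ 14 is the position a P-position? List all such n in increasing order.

Compute g(0), g(1), … for moves {4, 8}:
g(0) = mex{} = 0
g(1) = mex{} = 0
g(2) = mex{} = 0
g(3) = mex{} = 0
g(4) = mex{0} = 1
g(5) = mex{0} = 1
g(6) = mex{0} = 1
g(7) = mex{0} = 1
g(8) = mex{0,1} = 2
g(9) = mex{0,1} = 2
g(10) = mex{0,1} = 2
g(11) = mex{0,1} = 2
g(12) = mex{1,2} = 0
g(13) = mex{1,2} = 0
g(14) = mex{1,2} = 0
The P-positions (g = 0) in 0..14 are 0, 1, 2, 3, 12, 13, 14.

0, 1, 2, 3, 12, 13, 14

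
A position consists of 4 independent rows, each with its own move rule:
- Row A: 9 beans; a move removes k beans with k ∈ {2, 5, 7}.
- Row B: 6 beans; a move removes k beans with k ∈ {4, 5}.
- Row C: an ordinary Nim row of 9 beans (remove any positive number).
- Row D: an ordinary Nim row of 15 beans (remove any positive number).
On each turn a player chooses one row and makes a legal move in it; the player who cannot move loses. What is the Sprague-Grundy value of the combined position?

Grundy values for row A (subtraction set {2, 5, 7}):
g(0) = mex{} = 0
g(1) = mex{} = 0
g(2) = mex{0} = 1
g(3) = mex{0} = 1
g(4) = mex{1} = 0
g(5) = mex{0,1} = 2
g(6) = mex{0} = 1
g(7) = mex{0,1,2} = 3
g(8) = mex{0,1} = 2
g(9) = mex{0,1,3} = 2
So g(9) = 2.
Grundy values for row B (subtraction set {4, 5}):
k:     0  1  2  3  4  5  6
g(k):  0  0  0  0  1  1  1
So g(6) = 1.
Row C is a plain Nim row of size 9, so its Grundy value is 9.
Row D is a plain Nim row of size 15, so its Grundy value is 15.
The value of a disjunctive sum is the nim-sum of the parts.
Combined value = 2 XOR 1 XOR 9 XOR 15 = 5.

5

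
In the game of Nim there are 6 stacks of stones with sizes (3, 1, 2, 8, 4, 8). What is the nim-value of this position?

Write each in binary and XOR column by column:
  0011  (3)
  0001  (1)
  0010  (2)
  1000  (8)
  0100  (4)
  1000  (8)
  ----
  0100  (4)

4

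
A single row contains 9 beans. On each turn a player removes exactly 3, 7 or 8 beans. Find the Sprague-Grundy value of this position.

1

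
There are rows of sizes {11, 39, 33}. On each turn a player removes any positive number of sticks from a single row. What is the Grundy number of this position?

Bitwise XOR of the heap sizes:
  001011  (11)
  100111  (39)
  100001  (33)
  ------
  001101  (13)

13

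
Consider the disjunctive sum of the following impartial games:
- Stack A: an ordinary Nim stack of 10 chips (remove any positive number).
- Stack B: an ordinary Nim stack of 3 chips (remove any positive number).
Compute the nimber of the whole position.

9

Stack A is a plain Nim stack of size 10, so its Grundy value is 10.
Stack B is a plain Nim stack of size 3, so its Grundy value is 3.
The value of a disjunctive sum is the nim-sum of the parts.
Combined value = 10 XOR 3 = 9.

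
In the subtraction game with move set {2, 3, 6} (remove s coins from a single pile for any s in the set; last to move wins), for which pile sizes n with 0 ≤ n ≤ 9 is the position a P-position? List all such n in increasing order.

0, 1, 5, 9

Compute g(0), g(1), … for moves {2, 3, 6}:
g(0) = mex{} = 0
g(1) = mex{} = 0
g(2) = mex{0} = 1
g(3) = mex{0} = 1
g(4) = mex{0,1} = 2
g(5) = mex{1} = 0
g(6) = mex{0,1,2} = 3
g(7) = mex{0,2} = 1
g(8) = mex{0,1,3} = 2
g(9) = mex{1,3} = 0
The P-positions (g = 0) in 0..9 are 0, 1, 5, 9.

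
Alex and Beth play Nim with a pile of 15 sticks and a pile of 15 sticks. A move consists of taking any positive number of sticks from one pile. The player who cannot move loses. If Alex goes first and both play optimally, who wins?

Nim-sum: 15 XOR 15 = 0.
The nim-sum is 0, so this is a P-position: the player to move is in a losing position under optimal play; Alex is about to move from it and so loses — Beth wins.

Beth wins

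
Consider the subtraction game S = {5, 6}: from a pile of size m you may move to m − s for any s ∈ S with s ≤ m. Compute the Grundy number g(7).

1

Compute g(0), g(1), … for moves {5, 6}:
g(0) = mex{} = 0
g(1) = mex{} = 0
g(2) = mex{} = 0
g(3) = mex{} = 0
g(4) = mex{} = 0
g(5) = mex{0} = 1
g(6) = mex{0} = 1
g(7) = mex{0} = 1
So g(7) = 1.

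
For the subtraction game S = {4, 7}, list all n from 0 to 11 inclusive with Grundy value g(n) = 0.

0, 1, 2, 3, 11

Build the Grundy sequence with g(k) = mex{g(k−s) : s ∈ {4, 7}, s ≤ k}:
g(0) = mex{} = 0
g(1) = mex{} = 0
g(2) = mex{} = 0
g(3) = mex{} = 0
g(4) = mex{0} = 1
g(5) = mex{0} = 1
g(6) = mex{0} = 1
g(7) = mex{0} = 1
g(8) = mex{0,1} = 2
g(9) = mex{0,1} = 2
g(10) = mex{0,1} = 2
g(11) = mex{1} = 0
The P-positions (g = 0) in 0..11 are 0, 1, 2, 3, 11.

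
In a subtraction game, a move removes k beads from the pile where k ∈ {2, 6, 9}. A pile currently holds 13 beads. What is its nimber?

2

Grundy values for subtraction set {2, 6, 9}:
k:     0  1  2  3  4  5  6  7  8  9 10 11 12 13
g(k):  0  0  1  1  0  0  1  1  0  2  1  3  0  2
So g(13) = 2.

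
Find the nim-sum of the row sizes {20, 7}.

19

Bitwise XOR of the heap sizes:
  10100  (20)
  00111  (7)
  -----
  10011  (19)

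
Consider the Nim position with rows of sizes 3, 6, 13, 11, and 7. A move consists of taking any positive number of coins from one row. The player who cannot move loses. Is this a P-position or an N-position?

Nim-sum: 3 XOR 6 XOR 13 XOR 11 XOR 7 = 4.
The nim-sum is 4 ≠ 0, so this is an N-position: the player to move can win.

N-position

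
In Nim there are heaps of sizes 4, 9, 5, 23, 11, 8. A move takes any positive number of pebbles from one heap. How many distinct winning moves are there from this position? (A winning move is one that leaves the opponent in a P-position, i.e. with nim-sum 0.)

1

Nim-sum: 4 XOR 9 XOR 5 XOR 23 XOR 11 XOR 8 = 28.
The overall nim-sum is X = 28. A heap of size p has a winning move iff p XOR X < p (reduce it to p XOR X).
  4: 4 XOR 28 = 24 ≥ 4 — no move.
  9: 9 XOR 28 = 21 ≥ 9 — no move.
  5: 5 XOR 28 = 25 ≥ 5 — no move.
  23: 23 XOR 28 = 11 < 23 — winning move (to 11).
  11: 11 XOR 28 = 23 ≥ 11 — no move.
  8: 8 XOR 28 = 20 ≥ 8 — no move.
That gives 1 winning move.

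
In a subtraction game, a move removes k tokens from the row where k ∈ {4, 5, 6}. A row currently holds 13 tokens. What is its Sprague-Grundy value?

Grundy values for subtraction set {4, 5, 6}:
k:     0  1  2  3  4  5  6  7  8  9 10 11 12 13
g(k):  0  0  0  0  1  1  1  1  2  2  0  0  0  0
So g(13) = 0.

0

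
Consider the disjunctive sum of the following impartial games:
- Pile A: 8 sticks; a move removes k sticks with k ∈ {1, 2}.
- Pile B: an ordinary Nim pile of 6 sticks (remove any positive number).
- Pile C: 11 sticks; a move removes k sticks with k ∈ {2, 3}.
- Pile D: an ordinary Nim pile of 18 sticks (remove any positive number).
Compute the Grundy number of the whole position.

22

Grundy values for pile A (subtraction set {1, 2}):
k:     0  1  2  3  4  5  6  7  8
g(k):  0  1  2  0  1  2  0  1  2
So g(8) = 2.
Pile B is a plain Nim pile of size 6, so its Grundy value is 6.
Grundy values for pile C (subtraction set {2, 3}):
g(0) = mex{} = 0
g(1) = mex{} = 0
g(2) = mex{0} = 1
g(3) = mex{0} = 1
g(4) = mex{0,1} = 2
g(5) = mex{1} = 0
g(6) = mex{1,2} = 0
g(7) = mex{0,2} = 1
g(8) = mex{0} = 1
g(9) = mex{0,1} = 2
g(10) = mex{1} = 0
g(11) = mex{1,2} = 0
So g(11) = 0.
Pile D is a plain Nim pile of size 18, so its Grundy value is 18.
By the Sprague-Grundy theorem, the Grundy value of a sum of independent games is the XOR of the component values.
Combined value = 2 ⊕ 6 ⊕ 0 ⊕ 18 = 22.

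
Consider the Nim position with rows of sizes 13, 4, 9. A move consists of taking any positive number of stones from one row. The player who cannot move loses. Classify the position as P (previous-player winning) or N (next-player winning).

Nim-sum: 13 ⊕ 4 ⊕ 9 = 0.
The nim-sum is 0, so this is a P-position: the player to move is in a losing position under optimal play.

P-position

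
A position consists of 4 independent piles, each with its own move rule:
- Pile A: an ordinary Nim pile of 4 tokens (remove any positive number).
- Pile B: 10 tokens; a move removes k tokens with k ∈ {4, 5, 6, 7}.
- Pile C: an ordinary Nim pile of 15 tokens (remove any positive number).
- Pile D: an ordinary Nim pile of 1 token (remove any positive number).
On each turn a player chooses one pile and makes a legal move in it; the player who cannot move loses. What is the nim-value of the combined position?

Pile A is a plain Nim pile of size 4, so its Grundy value is 4.
Build the Grundy sequence for pile B with g(k) = mex{g(k−s) : s ∈ {4, 5, 6, 7}, s ≤ k}:
k:     0  1  2  3  4  5  6  7  8  9 10
g(k):  0  0  0  0  1  1  1  1  2  2  2
So g(10) = 2.
Pile C is a plain Nim pile of size 15, so its Grundy value is 15.
Pile D is a plain Nim pile of size 1, so its Grundy value is 1.
The value of a disjunctive sum is the nim-sum of the parts.
Combined value = 4 XOR 2 XOR 15 XOR 1 = 8.

8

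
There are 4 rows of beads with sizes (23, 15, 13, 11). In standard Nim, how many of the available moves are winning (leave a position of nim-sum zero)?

Compute the nim-sum pairwise:
23 XOR 15 = 24
24 XOR 13 = 21
21 XOR 11 = 30
The overall nim-sum is X = 30. A row of size p has a winning move iff p XOR X < p (reduce it to p XOR X).
  23: 23 XOR 30 = 9 < 23 — winning move (to 9).
  15: 15 XOR 30 = 17 ≥ 15 — no move.
  13: 13 XOR 30 = 19 ≥ 13 — no move.
  11: 11 XOR 30 = 21 ≥ 11 — no move.
That gives 1 winning move.

1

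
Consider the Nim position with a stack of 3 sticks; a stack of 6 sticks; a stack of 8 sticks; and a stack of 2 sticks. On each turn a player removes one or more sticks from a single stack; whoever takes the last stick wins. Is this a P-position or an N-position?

N-position

Nim-sum: 3 ^ 6 ^ 8 ^ 2 = 15.
The nim-sum is 15 ≠ 0, so this is an N-position: the player to move can win.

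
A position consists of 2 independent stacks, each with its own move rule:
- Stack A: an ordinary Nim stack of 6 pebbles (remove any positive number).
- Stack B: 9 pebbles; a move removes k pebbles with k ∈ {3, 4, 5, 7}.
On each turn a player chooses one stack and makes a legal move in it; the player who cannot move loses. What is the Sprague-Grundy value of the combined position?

5

Stack A is a plain Nim stack of size 6, so its Grundy value is 6.
Grundy values for stack B (subtraction set {3, 4, 5, 7}):
k:     0  1  2  3  4  5  6  7  8  9
g(k):  0  0  0  1  1  1  2  2  2  3
So g(9) = 3.
The value of a disjunctive sum is the nim-sum of the parts.
Combined value = 6 ⊕ 3 = 5.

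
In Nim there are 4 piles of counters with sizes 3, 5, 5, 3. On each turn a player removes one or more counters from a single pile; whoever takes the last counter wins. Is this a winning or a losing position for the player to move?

Losing position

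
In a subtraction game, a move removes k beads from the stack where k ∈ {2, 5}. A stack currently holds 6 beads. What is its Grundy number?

1

Grundy values for subtraction set {2, 5}:
g(0) = mex{} = 0
g(1) = mex{} = 0
g(2) = mex{0} = 1
g(3) = mex{0} = 1
g(4) = mex{1} = 0
g(5) = mex{0,1} = 2
g(6) = mex{0} = 1
So g(6) = 1.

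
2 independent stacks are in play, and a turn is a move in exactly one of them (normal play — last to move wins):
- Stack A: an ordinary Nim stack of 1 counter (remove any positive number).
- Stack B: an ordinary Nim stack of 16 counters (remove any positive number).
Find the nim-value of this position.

Stack A is a plain Nim stack of size 1, so its Grundy value is 1.
Stack B is a plain Nim stack of size 16, so its Grundy value is 16.
By the Sprague-Grundy theorem, the Grundy value of a sum of independent games is the XOR of the component values.
Combined value = 1 ⊕ 16 = 17.

17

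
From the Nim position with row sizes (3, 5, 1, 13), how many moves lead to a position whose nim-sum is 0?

1

Nim-sum: 3 ^ 5 ^ 1 ^ 13 = 10.
The overall nim-sum is X = 10. A row of size p has a winning move iff p XOR X < p (reduce it to p XOR X).
  3: 3 XOR 10 = 9 ≥ 3 — no move.
  5: 5 XOR 10 = 15 ≥ 5 — no move.
  1: 1 XOR 10 = 11 ≥ 1 — no move.
  13: 13 XOR 10 = 7 < 13 — winning move (to 7).
That gives 1 winning move.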